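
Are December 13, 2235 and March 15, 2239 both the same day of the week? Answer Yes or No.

From Dec 13, 2235 to Mar 15, 2239 is 1188 days.
1188 mod 7 = 5, so they are different weekdays.
(Dec 13, 2235 is a Sunday; Mar 15, 2239 is a Friday.)

No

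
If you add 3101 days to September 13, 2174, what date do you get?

March 11, 2183

+365 (one year) → Sep 13, 2175 (2736 left).
+366 (one year; includes Feb 29, 2176) → Sep 13, 2176 (2370 left).
+365 (one year) → Sep 13, 2177 (2005 left).
+365 (one year) → Sep 13, 2178 (1640 left).
+365 (one year) → Sep 13, 2179 (1275 left).
+366 (one year; includes Feb 29, 2180) → Sep 13, 2180 (909 left).
+365 (one year) → Sep 13, 2181 (544 left).
+365 (one year) → Sep 13, 2182 (179 left).
Sep has 30 days: +18 → Oct 1, 2182 (161 left).
Oct has 31 days: +31 → Nov 1, 2182 (130 left).
Nov has 30 days: +30 → Dec 1, 2182 (100 left).
Dec has 31 days: +31 → Jan 1, 2183 (69 left).
Jan has 31 days: +31 → Feb 1, 2183 (38 left).
Feb has 28 days: +28 → Mar 1, 2183 (10 left).
+10 → Mar 11, 2183.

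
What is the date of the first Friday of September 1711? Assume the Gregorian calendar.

September 4, 1711

September 1, 1711 is a Tuesday.
The first Friday is therefore September 4 (3 days later).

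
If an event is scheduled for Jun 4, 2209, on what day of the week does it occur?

Doomsday rule: the anchor day for the 2200s is Friday. For year 09: 9÷12 = 0 r 9, and 9÷4 = 2, so 0+9+2 = 11.
Friday + 11 ≡ Tuesday — that's 2209's doomsday.
In June the doomsday date is Jun 6.
Jun 4 is 2 days before Jun 6; 2 mod 7 = 2, so Tuesday − 2 = Sunday.

Sunday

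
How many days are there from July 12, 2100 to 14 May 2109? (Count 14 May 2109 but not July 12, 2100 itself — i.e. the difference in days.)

3228

Jul 12, 2100 → Jul 12, 2101: 365 days.
Jul 12, 2101 → Jul 12, 2102: 365 days.
Jul 12, 2102 → Jul 12, 2103: 365 days.
Jul 12, 2103 → Jul 12, 2104: 366 days (Feb 29, 2104 is in that span).
Jul 12, 2104 → Jul 12, 2105: 365 days.
Jul 12, 2105 → Jul 12, 2106: 365 days.
Jul 12, 2106 → Jul 12, 2107: 365 days.
Jul 12, 2107 → Jul 12, 2108: 366 days (Feb 29, 2108 is in that span).
Jul 12, 2108 → Aug 12, 2108: 31 days (July has 31).
Aug 12, 2108 → Sep 12, 2108: 31 days (August has 31).
Sep 12, 2108 → Oct 12, 2108: 30 days (September has 30).
Oct 12, 2108 → Nov 12, 2108: 31 days (October has 31).
Nov 12, 2108 → Dec 12, 2108: 30 days (November has 30).
Dec 12, 2108 → Jan 12, 2109: 31 days (December has 31).
Jan 12, 2109 → Feb 12, 2109: 31 days (January has 31).
Feb 12, 2109 → Mar 12, 2109: 28 days (February has 28).
Mar 12, 2109 → Apr 12, 2109: 31 days (March has 31).
Apr 12, 2109 → May 12, 2109: 30 days (April has 30).
May 12, 2109 → May 14, 2109: 2 days.
Total: 3228 days.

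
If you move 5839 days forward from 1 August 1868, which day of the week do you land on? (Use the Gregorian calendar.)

Sunday

First find the weekday of Aug 1, 1868. Doomsday rule: the anchor day for the 1800s is Friday. For year 68: 68÷12 = 5 r 8, and 8÷4 = 2, so 5+8+2 = 15.
Friday + 15 ≡ Saturday — that's 1868's doomsday.
In August the doomsday date is Aug 8.
Aug 1 is 7 days before Aug 8; 7 mod 7 = 0, so Saturday − 0 = Saturday.
5839 mod 7 = 1, so 5839 days after a Saturday is Saturday + 1 = Sunday.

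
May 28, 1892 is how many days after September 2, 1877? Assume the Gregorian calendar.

Sep 2, 1877 → Sep 2, 1878: 365 days.
Sep 2, 1878 → Sep 2, 1879: 365 days.
Sep 2, 1879 → Sep 2, 1880: 366 days (Feb 29, 1880 is in that span).
Sep 2, 1880 → Sep 2, 1881: 365 days.
Sep 2, 1881 → Sep 2, 1882: 365 days.
Sep 2, 1882 → Sep 2, 1883: 365 days.
Sep 2, 1883 → Sep 2, 1884: 366 days (Feb 29, 1884 is in that span).
Sep 2, 1884 → Sep 2, 1885: 365 days.
Sep 2, 1885 → Sep 2, 1886: 365 days.
Sep 2, 1886 → Sep 2, 1887: 365 days.
Sep 2, 1887 → Sep 2, 1888: 366 days (Feb 29, 1888 is in that span).
Sep 2, 1888 → Sep 2, 1889: 365 days.
Sep 2, 1889 → Sep 2, 1890: 365 days.
Sep 2, 1890 → Sep 2, 1891: 365 days.
Sep 2, 1891 → Oct 2, 1891: 30 days (September has 30).
Oct 2, 1891 → Nov 2, 1891: 31 days (October has 31).
Nov 2, 1891 → Dec 2, 1891: 30 days (November has 30).
Dec 2, 1891 → Jan 2, 1892: 31 days (December has 31).
Jan 2, 1892 → Feb 2, 1892: 31 days (January has 31).
Feb 2, 1892 → Mar 2, 1892: 29 days (February has 29).
Mar 2, 1892 → Apr 2, 1892: 31 days (March has 31).
Apr 2, 1892 → May 2, 1892: 30 days (April has 30).
May 2, 1892 → May 28, 1892: 26 days.
Total: 5382 days.

5382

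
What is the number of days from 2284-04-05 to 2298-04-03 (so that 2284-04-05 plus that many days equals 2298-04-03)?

Apr 5, 2284 → Apr 5, 2285: 365 days.
Apr 5, 2285 → Apr 5, 2286: 365 days.
Apr 5, 2286 → Apr 5, 2287: 365 days.
Apr 5, 2287 → Apr 5, 2288: 366 days (Feb 29, 2288 is in that span).
Apr 5, 2288 → Apr 5, 2289: 365 days.
Apr 5, 2289 → Apr 5, 2290: 365 days.
Apr 5, 2290 → Apr 5, 2291: 365 days.
Apr 5, 2291 → Apr 5, 2292: 366 days (Feb 29, 2292 is in that span).
Apr 5, 2292 → Apr 5, 2293: 365 days.
Apr 5, 2293 → Apr 5, 2294: 365 days.
Apr 5, 2294 → Apr 5, 2295: 365 days.
Apr 5, 2295 → Apr 5, 2296: 366 days (Feb 29, 2296 is in that span).
Apr 5, 2296 → Apr 5, 2297: 365 days.
Apr 5, 2297 → May 5, 2297: 30 days (April has 30).
May 5, 2297 → Jun 5, 2297: 31 days (May has 31).
Jun 5, 2297 → Jul 5, 2297: 30 days (June has 30).
Jul 5, 2297 → Aug 5, 2297: 31 days (July has 31).
Aug 5, 2297 → Sep 5, 2297: 31 days (August has 31).
Sep 5, 2297 → Oct 5, 2297: 30 days (September has 30).
Oct 5, 2297 → Nov 5, 2297: 31 days (October has 31).
Nov 5, 2297 → Dec 5, 2297: 30 days (November has 30).
Dec 5, 2297 → Jan 5, 2298: 31 days (December has 31).
Jan 5, 2298 → Feb 5, 2298: 31 days (January has 31).
Feb 5, 2298 → Mar 5, 2298: 28 days (February has 28).
Mar 5, 2298 → Apr 3, 2298: 29 days.
Total: 5111 days.

5111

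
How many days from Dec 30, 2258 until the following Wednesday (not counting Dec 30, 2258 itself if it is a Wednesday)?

6

Dec 30, 2258 is a Thursday.
From Thursday to the next Wednesday is 6 days.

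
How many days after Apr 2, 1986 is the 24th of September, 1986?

Apr 2, 1986 → May 2, 1986: 30 days (April has 30).
May 2, 1986 → Jun 2, 1986: 31 days (May has 31).
Jun 2, 1986 → Jul 2, 1986: 30 days (June has 30).
Jul 2, 1986 → Aug 2, 1986: 31 days (July has 31).
Aug 2, 1986 → Sep 2, 1986: 31 days (August has 31).
Sep 2, 1986 → Sep 24, 1986: 22 days.
Total: 175 days.

175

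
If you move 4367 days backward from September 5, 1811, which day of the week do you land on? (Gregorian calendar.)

Friday

Sep 5, 1811 is a Thursday.
4367 mod 7 = 6, so 4367 days before a Thursday is Thursday − 6 = Friday.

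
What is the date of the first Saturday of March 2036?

March 1, 2036 is a Saturday.
The first Saturday is therefore March 1 (same day).

March 1, 2036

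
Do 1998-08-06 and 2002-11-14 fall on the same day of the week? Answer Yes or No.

From Aug 6, 1998 to Nov 14, 2002 is 1561 days.
1561 mod 7 = 0, so they are the same weekday.
(Aug 6, 1998 is a Thursday; Nov 14, 2002 is a Thursday.)

Yes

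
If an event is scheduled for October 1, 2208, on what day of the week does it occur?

Saturday

Doomsday rule: the anchor day for the 2200s is Friday. For year 08: 8÷12 = 0 r 8, and 8÷4 = 2, so 0+8+2 = 10.
Friday + 10 ≡ Monday — that's 2208's doomsday.
In October the doomsday date is Oct 10.
Oct 1 is 9 days before Oct 10; 9 mod 7 = 2, so Monday − 2 = Saturday.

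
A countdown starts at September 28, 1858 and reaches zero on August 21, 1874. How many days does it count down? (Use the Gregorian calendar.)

5806

Sep 28, 1858 → Sep 28, 1859: 365 days.
Sep 28, 1859 → Sep 28, 1860: 366 days (Feb 29, 1860 is in that span).
Sep 28, 1860 → Sep 28, 1861: 365 days.
Sep 28, 1861 → Sep 28, 1862: 365 days.
Sep 28, 1862 → Sep 28, 1863: 365 days.
Sep 28, 1863 → Sep 28, 1864: 366 days (Feb 29, 1864 is in that span).
Sep 28, 1864 → Sep 28, 1865: 365 days.
Sep 28, 1865 → Sep 28, 1866: 365 days.
Sep 28, 1866 → Sep 28, 1867: 365 days.
Sep 28, 1867 → Sep 28, 1868: 366 days (Feb 29, 1868 is in that span).
Sep 28, 1868 → Sep 28, 1869: 365 days.
Sep 28, 1869 → Sep 28, 1870: 365 days.
Sep 28, 1870 → Sep 28, 1871: 365 days.
Sep 28, 1871 → Sep 28, 1872: 366 days (Feb 29, 1872 is in that span).
Sep 28, 1872 → Sep 28, 1873: 365 days.
Sep 28, 1873 → Oct 28, 1873: 30 days (September has 30).
Oct 28, 1873 → Nov 28, 1873: 31 days (October has 31).
Nov 28, 1873 → Dec 28, 1873: 30 days (November has 30).
Dec 28, 1873 → Jan 28, 1874: 31 days (December has 31).
Jan 28, 1874 → Feb 28, 1874: 31 days (January has 31).
Feb 28, 1874 → Mar 28, 1874: 28 days (February has 28).
Mar 28, 1874 → Apr 28, 1874: 31 days (March has 31).
Apr 28, 1874 → May 28, 1874: 30 days (April has 30).
May 28, 1874 → Jun 28, 1874: 31 days (May has 31).
Jun 28, 1874 → Jul 28, 1874: 30 days (June has 30).
Jul 28, 1874 → Aug 21, 1874: 24 days.
Total: 5806 days.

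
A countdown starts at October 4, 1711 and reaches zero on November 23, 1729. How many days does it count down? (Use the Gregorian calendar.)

Oct 4, 1711 → Oct 4, 1712: 366 days (Feb 29, 1712 is in that span).
Oct 4, 1712 → Oct 4, 1713: 365 days.
Oct 4, 1713 → Oct 4, 1714: 365 days.
Oct 4, 1714 → Oct 4, 1715: 365 days.
Oct 4, 1715 → Oct 4, 1716: 366 days (Feb 29, 1716 is in that span).
Oct 4, 1716 → Oct 4, 1717: 365 days.
Oct 4, 1717 → Oct 4, 1718: 365 days.
Oct 4, 1718 → Oct 4, 1719: 365 days.
Oct 4, 1719 → Oct 4, 1720: 366 days (Feb 29, 1720 is in that span).
Oct 4, 1720 → Oct 4, 1721: 365 days.
Oct 4, 1721 → Oct 4, 1722: 365 days.
Oct 4, 1722 → Oct 4, 1723: 365 days.
Oct 4, 1723 → Oct 4, 1724: 366 days (Feb 29, 1724 is in that span).
Oct 4, 1724 → Oct 4, 1725: 365 days.
Oct 4, 1725 → Oct 4, 1726: 365 days.
Oct 4, 1726 → Oct 4, 1727: 365 days.
Oct 4, 1727 → Oct 4, 1728: 366 days (Feb 29, 1728 is in that span).
Oct 4, 1728 → Oct 4, 1729: 365 days.
Oct 4, 1729 → Nov 4, 1729: 31 days (October has 31).
Nov 4, 1729 → Nov 23, 1729: 19 days.
Total: 6625 days.

6625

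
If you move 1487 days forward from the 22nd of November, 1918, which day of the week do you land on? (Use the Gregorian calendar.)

Monday

Nov 22, 1918 is a Friday.
1487 mod 7 = 3, so 1487 days after a Friday is Friday + 3 = Monday.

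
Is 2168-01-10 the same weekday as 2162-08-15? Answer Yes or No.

Yes

From Aug 15, 2162 to Jan 10, 2168 is 1974 days.
1974 mod 7 = 0, so they are the same weekday.
(Aug 15, 2162 is a Sunday; Jan 10, 2168 is a Sunday.)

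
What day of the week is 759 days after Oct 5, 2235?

Thursday

Oct 5, 2235 is a Monday.
759 mod 7 = 3, so 759 days after a Monday is Monday + 3 = Thursday.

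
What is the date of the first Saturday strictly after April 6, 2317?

April 7, 2317

Apr 6, 2317 is a Friday.
From Friday to the next Saturday is 1 day.
Apr 6, 2317 + 1 = Apr 7, 2317.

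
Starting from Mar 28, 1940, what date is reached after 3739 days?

+365 (one year) → Mar 28, 1941 (3374 left).
+365 (one year) → Mar 28, 1942 (3009 left).
+365 (one year) → Mar 28, 1943 (2644 left).
+366 (one year; includes Feb 29, 1944) → Mar 28, 1944 (2278 left).
+365 (one year) → Mar 28, 1945 (1913 left).
+365 (one year) → Mar 28, 1946 (1548 left).
+365 (one year) → Mar 28, 1947 (1183 left).
+366 (one year; includes Feb 29, 1948) → Mar 28, 1948 (817 left).
+365 (one year) → Mar 28, 1949 (452 left).
+365 (one year) → Mar 28, 1950 (87 left).
Mar has 31 days: +4 → Apr 1, 1950 (83 left).
Apr has 30 days: +30 → May 1, 1950 (53 left).
May has 31 days: +31 → Jun 1, 1950 (22 left).
+22 → Jun 23, 1950.

June 23, 1950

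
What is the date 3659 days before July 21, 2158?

−365 (one year) → Jul 21, 2157 (3294 left).
−365 (one year) → Jul 21, 2156 (2929 left).
−366 (one year; includes Feb 29, 2156) → Jul 21, 2155 (2563 left).
−365 (one year) → Jul 21, 2154 (2198 left).
−365 (one year) → Jul 21, 2153 (1833 left).
−365 (one year) → Jul 21, 2152 (1468 left).
−366 (one year; includes Feb 29, 2152) → Jul 21, 2151 (1102 left).
−365 (one year) → Jul 21, 2150 (737 left).
−365 (one year) → Jul 21, 2149 (372 left).
−21 → Jun 30, 2149 (end of Jun, 30 days; 351 left).
−30 → May 31, 2149 (end of May, 31 days; 321 left).
−31 → Apr 30, 2149 (end of Apr, 30 days; 290 left).
−30 → Mar 31, 2149 (end of Mar, 31 days; 260 left).
−31 → Feb 28, 2149 (end of Feb, 28 days; 229 left).
−28 → Jan 31, 2149 (end of Jan, 31 days; 201 left).
−31 → Dec 31, 2148 (end of Dec, 31 days; 170 left).
−31 → Nov 30, 2148 (end of Nov, 30 days; 139 left).
−30 → Oct 31, 2148 (end of Oct, 31 days; 109 left).
−31 → Sep 30, 2148 (end of Sep, 30 days; 78 left).
−30 → Aug 31, 2148 (end of Aug, 31 days; 48 left).
−31 → Jul 31, 2148 (end of Jul, 31 days; 17 left).
−17 → Jul 14, 2148.

July 14, 2148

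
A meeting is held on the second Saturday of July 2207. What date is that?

July 1, 2207 is a Wednesday.
The first Saturday is therefore July 4 (3 days later).
The second Saturday is 4 + 1×7 = July 11.

July 11, 2207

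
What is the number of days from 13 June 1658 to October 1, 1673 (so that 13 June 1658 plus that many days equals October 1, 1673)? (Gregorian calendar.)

5589

Jun 13, 1658 → Jun 13, 1659: 365 days.
Jun 13, 1659 → Jun 13, 1660: 366 days (Feb 29, 1660 is in that span).
Jun 13, 1660 → Jun 13, 1661: 365 days.
Jun 13, 1661 → Jun 13, 1662: 365 days.
Jun 13, 1662 → Jun 13, 1663: 365 days.
Jun 13, 1663 → Jun 13, 1664: 366 days (Feb 29, 1664 is in that span).
Jun 13, 1664 → Jun 13, 1665: 365 days.
Jun 13, 1665 → Jun 13, 1666: 365 days.
Jun 13, 1666 → Jun 13, 1667: 365 days.
Jun 13, 1667 → Jun 13, 1668: 366 days (Feb 29, 1668 is in that span).
Jun 13, 1668 → Jun 13, 1669: 365 days.
Jun 13, 1669 → Jun 13, 1670: 365 days.
Jun 13, 1670 → Jun 13, 1671: 365 days.
Jun 13, 1671 → Jun 13, 1672: 366 days (Feb 29, 1672 is in that span).
Jun 13, 1672 → Jun 13, 1673: 365 days.
Jun 13, 1673 → Jul 13, 1673: 30 days (June has 30).
Jul 13, 1673 → Aug 13, 1673: 31 days (July has 31).
Aug 13, 1673 → Sep 13, 1673: 31 days (August has 31).
Sep 13, 1673 → Oct 1, 1673: 18 days.
Total: 5589 days.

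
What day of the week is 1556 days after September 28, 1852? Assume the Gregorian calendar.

Sep 28, 1852 is a Tuesday.
1556 mod 7 = 2, so 1556 days after a Tuesday is Tuesday + 2 = Thursday.

Thursday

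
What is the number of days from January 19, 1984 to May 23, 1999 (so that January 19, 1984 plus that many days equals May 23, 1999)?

5603

Jan 19, 1984 → Jan 19, 1985: 366 days (Feb 29, 1984 is in that span).
Jan 19, 1985 → Jan 19, 1986: 365 days.
Jan 19, 1986 → Jan 19, 1987: 365 days.
Jan 19, 1987 → Jan 19, 1988: 365 days.
Jan 19, 1988 → Jan 19, 1989: 366 days (Feb 29, 1988 is in that span).
Jan 19, 1989 → Jan 19, 1990: 365 days.
Jan 19, 1990 → Jan 19, 1991: 365 days.
Jan 19, 1991 → Jan 19, 1992: 365 days.
Jan 19, 1992 → Jan 19, 1993: 366 days (Feb 29, 1992 is in that span).
Jan 19, 1993 → Jan 19, 1994: 365 days.
Jan 19, 1994 → Jan 19, 1995: 365 days.
Jan 19, 1995 → Jan 19, 1996: 365 days.
Jan 19, 1996 → Jan 19, 1997: 366 days (Feb 29, 1996 is in that span).
Jan 19, 1997 → Jan 19, 1998: 365 days.
Jan 19, 1998 → Jan 19, 1999: 365 days.
Jan 19, 1999 → Feb 19, 1999: 31 days (January has 31).
Feb 19, 1999 → Mar 19, 1999: 28 days (February has 28).
Mar 19, 1999 → Apr 19, 1999: 31 days (March has 31).
Apr 19, 1999 → May 19, 1999: 30 days (April has 30).
May 19, 1999 → May 23, 1999: 4 days.
Total: 5603 days.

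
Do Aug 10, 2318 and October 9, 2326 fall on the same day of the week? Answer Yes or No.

Yes

From Aug 10, 2318 to Oct 9, 2326 is 2982 days.
2982 mod 7 = 0, so they are the same weekday.
(Aug 10, 2318 is a Saturday; Oct 9, 2326 is a Saturday.)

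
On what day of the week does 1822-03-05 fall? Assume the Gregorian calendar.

Doomsday rule: the anchor day for the 1800s is Friday. For year 22: 22÷12 = 1 r 10, and 10÷4 = 2, so 1+10+2 = 13.
Friday + 13 ≡ Thursday — that's 1822's doomsday.
In March the doomsday date is Mar 14.
Mar 5 is 9 days before Mar 14; 9 mod 7 = 2, so Thursday − 2 = Tuesday.

Tuesday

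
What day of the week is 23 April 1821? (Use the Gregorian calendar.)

Monday

Doomsday rule: the anchor day for the 1800s is Friday. For year 21: 21÷12 = 1 r 9, and 9÷4 = 2, so 1+9+2 = 12.
Friday + 12 ≡ Wednesday — that's 1821's doomsday.
In April the doomsday date is Apr 4.
Apr 23 is 19 days after Apr 4; 19 mod 7 = 5, so Wednesday + 5 = Monday.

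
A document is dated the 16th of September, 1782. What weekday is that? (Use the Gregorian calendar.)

Monday

Doomsday rule: the anchor day for the 1700s is Sunday. For year 82: 82÷12 = 6 r 10, and 10÷4 = 2, so 6+10+2 = 18.
Sunday + 18 ≡ Thursday — that's 1782's doomsday.
In September the doomsday date is Sep 5.
Sep 16 is 11 days after Sep 5; 11 mod 7 = 4, so Thursday + 4 = Monday.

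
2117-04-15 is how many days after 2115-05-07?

709

May 7, 2115 → May 7, 2116: 366 days (Feb 29, 2116 is in that span).
May 7, 2116 → Jun 7, 2116: 31 days (May has 31).
Jun 7, 2116 → Jul 7, 2116: 30 days (June has 30).
Jul 7, 2116 → Aug 7, 2116: 31 days (July has 31).
Aug 7, 2116 → Sep 7, 2116: 31 days (August has 31).
Sep 7, 2116 → Oct 7, 2116: 30 days (September has 30).
Oct 7, 2116 → Nov 7, 2116: 31 days (October has 31).
Nov 7, 2116 → Dec 7, 2116: 30 days (November has 30).
Dec 7, 2116 → Jan 7, 2117: 31 days (December has 31).
Jan 7, 2117 → Feb 7, 2117: 31 days (January has 31).
Feb 7, 2117 → Mar 7, 2117: 28 days (February has 28).
Mar 7, 2117 → Apr 7, 2117: 31 days (March has 31).
Apr 7, 2117 → Apr 15, 2117: 8 days.
Total: 709 days.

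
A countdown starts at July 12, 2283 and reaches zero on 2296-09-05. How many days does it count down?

4804

Jul 12, 2283 → Jul 12, 2284: 366 days (Feb 29, 2284 is in that span).
Jul 12, 2284 → Jul 12, 2285: 365 days.
Jul 12, 2285 → Jul 12, 2286: 365 days.
Jul 12, 2286 → Jul 12, 2287: 365 days.
Jul 12, 2287 → Jul 12, 2288: 366 days (Feb 29, 2288 is in that span).
Jul 12, 2288 → Jul 12, 2289: 365 days.
Jul 12, 2289 → Jul 12, 2290: 365 days.
Jul 12, 2290 → Jul 12, 2291: 365 days.
Jul 12, 2291 → Jul 12, 2292: 366 days (Feb 29, 2292 is in that span).
Jul 12, 2292 → Jul 12, 2293: 365 days.
Jul 12, 2293 → Jul 12, 2294: 365 days.
Jul 12, 2294 → Jul 12, 2295: 365 days.
Jul 12, 2295 → Jul 12, 2296: 366 days (Feb 29, 2296 is in that span).
Jul 12, 2296 → Aug 12, 2296: 31 days (July has 31).
Aug 12, 2296 → Sep 5, 2296: 24 days.
Total: 4804 days.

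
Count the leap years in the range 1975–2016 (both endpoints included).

Multiples of 4 in [1975,2016]: 11.
Of those, multiples of 100: 1 (not leap unless ÷400).
Multiples of 400: 1.
Leap years = 11 − 1 + 1 = 11.

11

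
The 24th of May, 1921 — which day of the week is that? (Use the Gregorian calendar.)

Tuesday

Doomsday rule: the anchor day for the 1900s is Wednesday. For year 21: 21÷12 = 1 r 9, and 9÷4 = 2, so 1+9+2 = 12.
Wednesday + 12 ≡ Monday — that's 1921's doomsday.
In May the doomsday date is May 9.
May 24 is 15 days after May 9; 15 mod 7 = 1, so Monday + 1 = Tuesday.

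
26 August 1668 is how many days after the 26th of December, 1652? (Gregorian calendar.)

Dec 26, 1652 → Dec 26, 1653: 365 days.
Dec 26, 1653 → Dec 26, 1654: 365 days.
Dec 26, 1654 → Dec 26, 1655: 365 days.
Dec 26, 1655 → Dec 26, 1656: 366 days (Feb 29, 1656 is in that span).
Dec 26, 1656 → Dec 26, 1657: 365 days.
Dec 26, 1657 → Dec 26, 1658: 365 days.
Dec 26, 1658 → Dec 26, 1659: 365 days.
Dec 26, 1659 → Dec 26, 1660: 366 days (Feb 29, 1660 is in that span).
Dec 26, 1660 → Dec 26, 1661: 365 days.
Dec 26, 1661 → Dec 26, 1662: 365 days.
Dec 26, 1662 → Dec 26, 1663: 365 days.
Dec 26, 1663 → Dec 26, 1664: 366 days (Feb 29, 1664 is in that span).
Dec 26, 1664 → Dec 26, 1665: 365 days.
Dec 26, 1665 → Dec 26, 1666: 365 days.
Dec 26, 1666 → Dec 26, 1667: 365 days.
Dec 26, 1667 → Jan 26, 1668: 31 days (December has 31).
Jan 26, 1668 → Feb 26, 1668: 31 days (January has 31).
Feb 26, 1668 → Mar 26, 1668: 29 days (February has 29).
Mar 26, 1668 → Apr 26, 1668: 31 days (March has 31).
Apr 26, 1668 → May 26, 1668: 30 days (April has 30).
May 26, 1668 → Jun 26, 1668: 31 days (May has 31).
Jun 26, 1668 → Jul 26, 1668: 30 days (June has 30).
Jul 26, 1668 → Aug 26, 1668: 31 days.
Total: 5722 days.

5722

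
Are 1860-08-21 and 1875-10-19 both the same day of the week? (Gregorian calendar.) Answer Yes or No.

From Aug 21, 1860 to Oct 19, 1875 is 5537 days.
5537 mod 7 = 0, so they are the same weekday.
(Aug 21, 1860 is a Tuesday; Oct 19, 1875 is a Tuesday.)

Yes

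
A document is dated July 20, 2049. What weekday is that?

January 1, 2049 is a Friday.
Jan 1, 2049 → Feb 1, 2049: 31 days (January has 31).
Feb 1, 2049 → Mar 1, 2049: 28 days (February has 28).
Mar 1, 2049 → Apr 1, 2049: 31 days (March has 31).
Apr 1, 2049 → May 1, 2049: 30 days (April has 30).
May 1, 2049 → Jun 1, 2049: 31 days (May has 31).
Jun 1, 2049 → Jul 1, 2049: 30 days (June has 30).
Jul 1, 2049 → Jul 20, 2049: 19 days.
Total: 200 days.
200 mod 7 = 4, so Friday + 4 = Tuesday.

Tuesday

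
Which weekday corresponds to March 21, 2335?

Thursday

Doomsday rule: the anchor day for the 2300s is Wednesday. For year 35: 35÷12 = 2 r 11, and 11÷4 = 2, so 2+11+2 = 15.
Wednesday + 15 ≡ Thursday — that's 2335's doomsday.
In March the doomsday date is Mar 14.
Mar 21 is 7 days after Mar 14; 7 mod 7 = 0, so Thursday + 0 = Thursday.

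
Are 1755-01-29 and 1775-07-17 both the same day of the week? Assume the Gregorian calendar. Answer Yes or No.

From Jan 29, 1755 to Jul 17, 1775 is 7474 days.
7474 mod 7 = 5, so they are different weekdays.
(Jan 29, 1755 is a Wednesday; Jul 17, 1775 is a Monday.)

No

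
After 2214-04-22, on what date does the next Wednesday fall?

April 27, 2214

Apr 22, 2214 is a Friday.
From Friday to the next Wednesday is 5 days.
Apr 22, 2214 + 5 = Apr 27, 2214.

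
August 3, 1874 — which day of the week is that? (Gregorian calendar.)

Monday

Doomsday rule: the anchor day for the 1800s is Friday. For year 74: 74÷12 = 6 r 2, and 2÷4 = 0, so 6+2+0 = 8.
Friday + 8 ≡ Saturday — that's 1874's doomsday.
In August the doomsday date is Aug 8.
Aug 3 is 5 days before Aug 8; 5 mod 7 = 5, so Saturday − 5 = Monday.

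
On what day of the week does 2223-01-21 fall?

Doomsday rule: the anchor day for the 2200s is Friday. For year 23: 23÷12 = 1 r 11, and 11÷4 = 2, so 1+11+2 = 14.
Friday + 14 ≡ Friday — that's 2223's doomsday.
In January the doomsday date is Jan 3 (2223 is not a leap year).
Jan 21 is 18 days after Jan 3; 18 mod 7 = 4, so Friday + 4 = Tuesday.

Tuesday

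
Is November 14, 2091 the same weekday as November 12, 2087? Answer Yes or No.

Yes

From Nov 12, 2087 to Nov 14, 2091 is 1463 days.
1463 mod 7 = 0, so they are the same weekday.
(Nov 12, 2087 is a Wednesday; Nov 14, 2091 is a Wednesday.)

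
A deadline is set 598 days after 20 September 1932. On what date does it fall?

+365 (one year) → Sep 20, 1933 (233 left).
Sep has 30 days: +11 → Oct 1, 1933 (222 left).
Oct has 31 days: +31 → Nov 1, 1933 (191 left).
Nov has 30 days: +30 → Dec 1, 1933 (161 left).
Dec has 31 days: +31 → Jan 1, 1934 (130 left).
Jan has 31 days: +31 → Feb 1, 1934 (99 left).
Feb has 28 days: +28 → Mar 1, 1934 (71 left).
Mar has 31 days: +31 → Apr 1, 1934 (40 left).
Apr has 30 days: +30 → May 1, 1934 (10 left).
+10 → May 11, 1934.

May 11, 1934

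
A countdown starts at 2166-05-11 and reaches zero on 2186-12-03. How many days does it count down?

May 11, 2166 → May 11, 2167: 365 days.
May 11, 2167 → May 11, 2168: 366 days (Feb 29, 2168 is in that span).
May 11, 2168 → May 11, 2169: 365 days.
May 11, 2169 → May 11, 2170: 365 days.
May 11, 2170 → May 11, 2171: 365 days.
May 11, 2171 → May 11, 2172: 366 days (Feb 29, 2172 is in that span).
May 11, 2172 → May 11, 2173: 365 days.
May 11, 2173 → May 11, 2174: 365 days.
May 11, 2174 → May 11, 2175: 365 days.
May 11, 2175 → May 11, 2176: 366 days (Feb 29, 2176 is in that span).
May 11, 2176 → May 11, 2177: 365 days.
May 11, 2177 → May 11, 2178: 365 days.
May 11, 2178 → May 11, 2179: 365 days.
May 11, 2179 → May 11, 2180: 366 days (Feb 29, 2180 is in that span).
May 11, 2180 → May 11, 2181: 365 days.
May 11, 2181 → May 11, 2182: 365 days.
May 11, 2182 → May 11, 2183: 365 days.
May 11, 2183 → May 11, 2184: 366 days (Feb 29, 2184 is in that span).
May 11, 2184 → May 11, 2185: 365 days.
May 11, 2185 → May 11, 2186: 365 days.
May 11, 2186 → Jun 11, 2186: 31 days (May has 31).
Jun 11, 2186 → Jul 11, 2186: 30 days (June has 30).
Jul 11, 2186 → Aug 11, 2186: 31 days (July has 31).
Aug 11, 2186 → Sep 11, 2186: 31 days (August has 31).
Sep 11, 2186 → Oct 11, 2186: 30 days (September has 30).
Oct 11, 2186 → Nov 11, 2186: 31 days (October has 31).
Nov 11, 2186 → Dec 3, 2186: 22 days.
Total: 7511 days.

7511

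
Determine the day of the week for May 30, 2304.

Monday

Doomsday rule: the anchor day for the 2300s is Wednesday. For year 04: 4÷12 = 0 r 4, and 4÷4 = 1, so 0+4+1 = 5.
Wednesday + 5 ≡ Monday — that's 2304's doomsday.
In May the doomsday date is May 9.
May 30 is 21 days after May 9; 21 mod 7 = 0, so Monday + 0 = Monday.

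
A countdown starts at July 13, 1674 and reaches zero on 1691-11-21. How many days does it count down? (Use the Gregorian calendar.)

6340

Jul 13, 1674 → Jul 13, 1675: 365 days.
Jul 13, 1675 → Jul 13, 1676: 366 days (Feb 29, 1676 is in that span).
Jul 13, 1676 → Jul 13, 1677: 365 days.
Jul 13, 1677 → Jul 13, 1678: 365 days.
Jul 13, 1678 → Jul 13, 1679: 365 days.
Jul 13, 1679 → Jul 13, 1680: 366 days (Feb 29, 1680 is in that span).
Jul 13, 1680 → Jul 13, 1681: 365 days.
Jul 13, 1681 → Jul 13, 1682: 365 days.
Jul 13, 1682 → Jul 13, 1683: 365 days.
Jul 13, 1683 → Jul 13, 1684: 366 days (Feb 29, 1684 is in that span).
Jul 13, 1684 → Jul 13, 1685: 365 days.
Jul 13, 1685 → Jul 13, 1686: 365 days.
Jul 13, 1686 → Jul 13, 1687: 365 days.
Jul 13, 1687 → Jul 13, 1688: 366 days (Feb 29, 1688 is in that span).
Jul 13, 1688 → Jul 13, 1689: 365 days.
Jul 13, 1689 → Jul 13, 1690: 365 days.
Jul 13, 1690 → Jul 13, 1691: 365 days.
Jul 13, 1691 → Aug 13, 1691: 31 days (July has 31).
Aug 13, 1691 → Sep 13, 1691: 31 days (August has 31).
Sep 13, 1691 → Oct 13, 1691: 30 days (September has 30).
Oct 13, 1691 → Nov 13, 1691: 31 days (October has 31).
Nov 13, 1691 → Nov 21, 1691: 8 days.
Total: 6340 days.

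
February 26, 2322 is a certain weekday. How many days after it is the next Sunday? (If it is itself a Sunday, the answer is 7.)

Feb 26, 2322 is a Sunday.
From Sunday to the next Sunday is 7 days.

7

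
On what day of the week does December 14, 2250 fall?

Saturday

Doomsday rule: the anchor day for the 2200s is Friday. For year 50: 50÷12 = 4 r 2, and 2÷4 = 0, so 4+2+0 = 6.
Friday + 6 ≡ Thursday — that's 2250's doomsday.
In December the doomsday date is Dec 12.
Dec 14 is 2 days after Dec 12; 2 mod 7 = 2, so Thursday + 2 = Saturday.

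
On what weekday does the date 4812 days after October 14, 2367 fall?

Oct 14, 2367 is a Saturday.
4812 mod 7 = 3, so 4812 days after a Saturday is Saturday + 3 = Tuesday.

Tuesday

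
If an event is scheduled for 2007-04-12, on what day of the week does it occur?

Thursday

January 1, 2007 is a Monday.
Jan 1, 2007 → Feb 1, 2007: 31 days (January has 31).
Feb 1, 2007 → Mar 1, 2007: 28 days (February has 28).
Mar 1, 2007 → Apr 1, 2007: 31 days (March has 31).
Apr 1, 2007 → Apr 12, 2007: 11 days.
Total: 101 days.
101 mod 7 = 3, so Monday + 3 = Thursday.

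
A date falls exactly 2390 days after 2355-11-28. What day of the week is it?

First find the weekday of Nov 28, 2355. Doomsday rule: the anchor day for the 2300s is Wednesday. For year 55: 55÷12 = 4 r 7, and 7÷4 = 1, so 4+7+1 = 12.
Wednesday + 12 ≡ Monday — that's 2355's doomsday.
In November the doomsday date is Nov 7.
Nov 28 is 21 days after Nov 7; 21 mod 7 = 0, so Monday + 0 = Monday.
2390 mod 7 = 3, so 2390 days after a Monday is Monday + 3 = Thursday.

Thursday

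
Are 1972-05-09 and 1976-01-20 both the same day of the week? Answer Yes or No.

From May 9, 1972 to Jan 20, 1976 is 1351 days.
1351 mod 7 = 0, so they are the same weekday.
(May 9, 1972 is a Tuesday; Jan 20, 1976 is a Tuesday.)

Yes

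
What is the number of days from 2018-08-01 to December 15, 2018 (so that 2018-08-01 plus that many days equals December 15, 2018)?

136

Aug 1, 2018 → Sep 1, 2018: 31 days (August has 31).
Sep 1, 2018 → Oct 1, 2018: 30 days (September has 30).
Oct 1, 2018 → Nov 1, 2018: 31 days (October has 31).
Nov 1, 2018 → Dec 1, 2018: 30 days (November has 30).
Dec 1, 2018 → Dec 15, 2018: 14 days.
Total: 136 days.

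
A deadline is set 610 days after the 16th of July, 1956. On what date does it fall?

+365 (one year) → Jul 16, 1957 (245 left).
Jul has 31 days: +16 → Aug 1, 1957 (229 left).
Aug has 31 days: +31 → Sep 1, 1957 (198 left).
Sep has 30 days: +30 → Oct 1, 1957 (168 left).
Oct has 31 days: +31 → Nov 1, 1957 (137 left).
Nov has 30 days: +30 → Dec 1, 1957 (107 left).
Dec has 31 days: +31 → Jan 1, 1958 (76 left).
Jan has 31 days: +31 → Feb 1, 1958 (45 left).
Feb has 28 days: +28 → Mar 1, 1958 (17 left).
+17 → Mar 18, 1958.

March 18, 1958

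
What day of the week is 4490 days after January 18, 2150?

Wednesday

Jan 18, 2150 is a Sunday.
4490 mod 7 = 3, so 4490 days after a Sunday is Sunday + 3 = Wednesday.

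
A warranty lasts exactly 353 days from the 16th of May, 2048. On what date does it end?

May 4, 2049

May has 31 days: +16 → Jun 1, 2048 (337 left).
Jun has 30 days: +30 → Jul 1, 2048 (307 left).
Jul has 31 days: +31 → Aug 1, 2048 (276 left).
Aug has 31 days: +31 → Sep 1, 2048 (245 left).
Sep has 30 days: +30 → Oct 1, 2048 (215 left).
Oct has 31 days: +31 → Nov 1, 2048 (184 left).
Nov has 30 days: +30 → Dec 1, 2048 (154 left).
Dec has 31 days: +31 → Jan 1, 2049 (123 left).
Jan has 31 days: +31 → Feb 1, 2049 (92 left).
Feb has 28 days: +28 → Mar 1, 2049 (64 left).
Mar has 31 days: +31 → Apr 1, 2049 (33 left).
Apr has 30 days: +30 → May 1, 2049 (3 left).
+3 → May 4, 2049.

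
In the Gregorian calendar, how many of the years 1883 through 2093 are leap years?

52

Multiples of 4 in [1883,2093]: 53.
Of those, multiples of 100: 2 (not leap unless ÷400).
Multiples of 400: 1.
Leap years = 53 − 2 + 1 = 52.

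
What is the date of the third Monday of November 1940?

November 18, 1940

November 1, 1940 is a Friday.
The first Monday is therefore November 4 (3 days later).
The third Monday is 4 + 2×7 = November 18.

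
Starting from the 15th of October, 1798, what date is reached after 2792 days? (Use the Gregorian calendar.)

+365 (one year) → Oct 15, 1799 (2427 left).
+365 (one year) → Oct 15, 1800 (2062 left).
+365 (one year) → Oct 15, 1801 (1697 left).
+365 (one year) → Oct 15, 1802 (1332 left).
+365 (one year) → Oct 15, 1803 (967 left).
+366 (one year; includes Feb 29, 1804) → Oct 15, 1804 (601 left).
+365 (one year) → Oct 15, 1805 (236 left).
Oct has 31 days: +17 → Nov 1, 1805 (219 left).
Nov has 30 days: +30 → Dec 1, 1805 (189 left).
Dec has 31 days: +31 → Jan 1, 1806 (158 left).
Jan has 31 days: +31 → Feb 1, 1806 (127 left).
Feb has 28 days: +28 → Mar 1, 1806 (99 left).
Mar has 31 days: +31 → Apr 1, 1806 (68 left).
Apr has 30 days: +30 → May 1, 1806 (38 left).
May has 31 days: +31 → Jun 1, 1806 (7 left).
+7 → Jun 8, 1806.

June 8, 1806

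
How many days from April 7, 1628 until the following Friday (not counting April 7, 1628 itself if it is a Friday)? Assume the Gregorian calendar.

Apr 7, 1628 is a Friday.
From Friday to the next Friday is 7 days.

7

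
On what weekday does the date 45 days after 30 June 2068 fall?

Tuesday

First find the weekday of Jun 30, 2068. Doomsday rule: the anchor day for the 2000s is Tuesday. For year 68: 68÷12 = 5 r 8, and 8÷4 = 2, so 5+8+2 = 15.
Tuesday + 15 ≡ Wednesday — that's 2068's doomsday.
In June the doomsday date is Jun 6.
Jun 30 is 24 days after Jun 6; 24 mod 7 = 3, so Wednesday + 3 = Saturday.
45 mod 7 = 3, so 45 days after a Saturday is Saturday + 3 = Tuesday.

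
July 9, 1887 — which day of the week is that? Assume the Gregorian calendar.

Doomsday rule: the anchor day for the 1800s is Friday. For year 87: 87÷12 = 7 r 3, and 3÷4 = 0, so 7+3+0 = 10.
Friday + 10 ≡ Monday — that's 1887's doomsday.
In July the doomsday date is Jul 11.
Jul 9 is 2 days before Jul 11; 2 mod 7 = 2, so Monday − 2 = Saturday.

Saturday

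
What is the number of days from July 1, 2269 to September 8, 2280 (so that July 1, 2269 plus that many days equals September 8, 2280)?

4087

Jul 1, 2269 → Jul 1, 2270: 365 days.
Jul 1, 2270 → Jul 1, 2271: 365 days.
Jul 1, 2271 → Jul 1, 2272: 366 days (Feb 29, 2272 is in that span).
Jul 1, 2272 → Jul 1, 2273: 365 days.
Jul 1, 2273 → Jul 1, 2274: 365 days.
Jul 1, 2274 → Jul 1, 2275: 365 days.
Jul 1, 2275 → Jul 1, 2276: 366 days (Feb 29, 2276 is in that span).
Jul 1, 2276 → Jul 1, 2277: 365 days.
Jul 1, 2277 → Jul 1, 2278: 365 days.
Jul 1, 2278 → Jul 1, 2279: 365 days.
Jul 1, 2279 → Jul 1, 2280: 366 days (Feb 29, 2280 is in that span).
Jul 1, 2280 → Aug 1, 2280: 31 days (July has 31).
Aug 1, 2280 → Sep 1, 2280: 31 days (August has 31).
Sep 1, 2280 → Sep 8, 2280: 7 days.
Total: 4087 days.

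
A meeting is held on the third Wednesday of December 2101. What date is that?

December 1, 2101 is a Thursday.
The first Wednesday is therefore December 7 (6 days later).
The third Wednesday is 7 + 2×7 = December 21.

December 21, 2101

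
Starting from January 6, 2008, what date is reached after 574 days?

August 2, 2009

+366 (one year; includes Feb 29, 2008) → Jan 6, 2009 (208 left).
Jan has 31 days: +26 → Feb 1, 2009 (182 left).
Feb has 28 days: +28 → Mar 1, 2009 (154 left).
Mar has 31 days: +31 → Apr 1, 2009 (123 left).
Apr has 30 days: +30 → May 1, 2009 (93 left).
May has 31 days: +31 → Jun 1, 2009 (62 left).
Jun has 30 days: +30 → Jul 1, 2009 (32 left).
Jul has 31 days: +31 → Aug 1, 2009 (1 left).
+1 → Aug 2, 2009.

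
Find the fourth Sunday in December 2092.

December 28, 2092

December 1, 2092 is a Monday.
The first Sunday is therefore December 7 (6 days later).
The fourth Sunday is 7 + 3×7 = December 28.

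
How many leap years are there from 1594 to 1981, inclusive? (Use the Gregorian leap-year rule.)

Multiples of 4 in [1594,1981]: 97.
Of those, multiples of 100: 4 (not leap unless ÷400).
Multiples of 400: 1.
Leap years = 97 − 4 + 1 = 94.

94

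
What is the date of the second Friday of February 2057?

February 9, 2057

February 1, 2057 is a Thursday.
The first Friday is therefore February 2 (1 days later).
The second Friday is 2 + 1×7 = February 9.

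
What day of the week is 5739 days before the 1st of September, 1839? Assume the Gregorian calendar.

Monday

First find the weekday of Sep 1, 1839. Doomsday rule: the anchor day for the 1800s is Friday. For year 39: 39÷12 = 3 r 3, and 3÷4 = 0, so 3+3+0 = 6.
Friday + 6 ≡ Thursday — that's 1839's doomsday.
In September the doomsday date is Sep 5.
Sep 1 is 4 days before Sep 5; 4 mod 7 = 4, so Thursday − 4 = Sunday.
5739 mod 7 = 6, so 5739 days before a Sunday is Sunday − 6 = Monday.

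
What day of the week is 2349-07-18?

Monday

Doomsday rule: the anchor day for the 2300s is Wednesday. For year 49: 49÷12 = 4 r 1, and 1÷4 = 0, so 4+1+0 = 5.
Wednesday + 5 ≡ Monday — that's 2349's doomsday.
In July the doomsday date is Jul 11.
Jul 18 is 7 days after Jul 11; 7 mod 7 = 0, so Monday + 0 = Monday.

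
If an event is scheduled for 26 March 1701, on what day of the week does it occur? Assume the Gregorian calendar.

Doomsday rule: the anchor day for the 1700s is Sunday. For year 01: 1÷12 = 0 r 1, and 1÷4 = 0, so 0+1+0 = 1.
Sunday + 1 ≡ Monday — that's 1701's doomsday.
In March the doomsday date is Mar 14.
Mar 26 is 12 days after Mar 14; 12 mod 7 = 5, so Monday + 5 = Saturday.

Saturday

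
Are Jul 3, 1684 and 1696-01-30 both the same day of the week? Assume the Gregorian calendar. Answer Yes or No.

From Jul 3, 1684 to Jan 30, 1696 is 4228 days.
4228 mod 7 = 0, so they are the same weekday.
(Jul 3, 1684 is a Monday; Jan 30, 1696 is a Monday.)

Yes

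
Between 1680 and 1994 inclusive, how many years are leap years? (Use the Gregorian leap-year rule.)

Multiples of 4 in [1680,1994]: 79.
Of those, multiples of 100: 3 (not leap unless ÷400).
Multiples of 400: 0.
Leap years = 79 − 3 + 0 = 76.

76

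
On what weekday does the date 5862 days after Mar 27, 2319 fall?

Mar 27, 2319 is a Thursday.
5862 mod 7 = 3, so 5862 days after a Thursday is Thursday + 3 = Sunday.

Sunday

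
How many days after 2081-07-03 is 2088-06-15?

2539

Jul 3, 2081 → Jul 3, 2082: 365 days.
Jul 3, 2082 → Jul 3, 2083: 365 days.
Jul 3, 2083 → Jul 3, 2084: 366 days (Feb 29, 2084 is in that span).
Jul 3, 2084 → Jul 3, 2085: 365 days.
Jul 3, 2085 → Jul 3, 2086: 365 days.
Jul 3, 2086 → Jul 3, 2087: 365 days.
Jul 3, 2087 → Aug 3, 2087: 31 days (July has 31).
Aug 3, 2087 → Sep 3, 2087: 31 days (August has 31).
Sep 3, 2087 → Oct 3, 2087: 30 days (September has 30).
Oct 3, 2087 → Nov 3, 2087: 31 days (October has 31).
Nov 3, 2087 → Dec 3, 2087: 30 days (November has 30).
Dec 3, 2087 → Jan 3, 2088: 31 days (December has 31).
Jan 3, 2088 → Feb 3, 2088: 31 days (January has 31).
Feb 3, 2088 → Mar 3, 2088: 29 days (February has 29).
Mar 3, 2088 → Apr 3, 2088: 31 days (March has 31).
Apr 3, 2088 → May 3, 2088: 30 days (April has 30).
May 3, 2088 → Jun 3, 2088: 31 days (May has 31).
Jun 3, 2088 → Jun 15, 2088: 12 days.
Total: 2539 days.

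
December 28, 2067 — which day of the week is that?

Doomsday rule: the anchor day for the 2000s is Tuesday. For year 67: 67÷12 = 5 r 7, and 7÷4 = 1, so 5+7+1 = 13.
Tuesday + 13 ≡ Monday — that's 2067's doomsday.
In December the doomsday date is Dec 12.
Dec 28 is 16 days after Dec 12; 16 mod 7 = 2, so Monday + 2 = Wednesday.

Wednesday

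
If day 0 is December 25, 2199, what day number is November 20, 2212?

4713

Dec 25, 2199 → Dec 25, 2200: 365 days.
Dec 25, 2200 → Dec 25, 2201: 365 days.
Dec 25, 2201 → Dec 25, 2202: 365 days.
Dec 25, 2202 → Dec 25, 2203: 365 days.
Dec 25, 2203 → Dec 25, 2204: 366 days (Feb 29, 2204 is in that span).
Dec 25, 2204 → Dec 25, 2205: 365 days.
Dec 25, 2205 → Dec 25, 2206: 365 days.
Dec 25, 2206 → Dec 25, 2207: 365 days.
Dec 25, 2207 → Dec 25, 2208: 366 days (Feb 29, 2208 is in that span).
Dec 25, 2208 → Dec 25, 2209: 365 days.
Dec 25, 2209 → Dec 25, 2210: 365 days.
Dec 25, 2210 → Dec 25, 2211: 365 days.
Dec 25, 2211 → Jan 25, 2212: 31 days (December has 31).
Jan 25, 2212 → Feb 25, 2212: 31 days (January has 31).
Feb 25, 2212 → Mar 25, 2212: 29 days (February has 29).
Mar 25, 2212 → Apr 25, 2212: 31 days (March has 31).
Apr 25, 2212 → May 25, 2212: 30 days (April has 30).
May 25, 2212 → Jun 25, 2212: 31 days (May has 31).
Jun 25, 2212 → Jul 25, 2212: 30 days (June has 30).
Jul 25, 2212 → Aug 25, 2212: 31 days (July has 31).
Aug 25, 2212 → Sep 25, 2212: 31 days (August has 31).
Sep 25, 2212 → Oct 25, 2212: 30 days (September has 30).
Oct 25, 2212 → Nov 20, 2212: 26 days.
Total: 4713 days.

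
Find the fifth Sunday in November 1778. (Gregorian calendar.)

November 1, 1778 is a Sunday.
The first Sunday is therefore November 1 (same day).
The fifth Sunday is 1 + 4×7 = November 29.

November 29, 1778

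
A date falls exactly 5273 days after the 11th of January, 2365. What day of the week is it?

Jan 11, 2365 is a Monday.
5273 mod 7 = 2, so 5273 days after a Monday is Monday + 2 = Wednesday.

Wednesday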